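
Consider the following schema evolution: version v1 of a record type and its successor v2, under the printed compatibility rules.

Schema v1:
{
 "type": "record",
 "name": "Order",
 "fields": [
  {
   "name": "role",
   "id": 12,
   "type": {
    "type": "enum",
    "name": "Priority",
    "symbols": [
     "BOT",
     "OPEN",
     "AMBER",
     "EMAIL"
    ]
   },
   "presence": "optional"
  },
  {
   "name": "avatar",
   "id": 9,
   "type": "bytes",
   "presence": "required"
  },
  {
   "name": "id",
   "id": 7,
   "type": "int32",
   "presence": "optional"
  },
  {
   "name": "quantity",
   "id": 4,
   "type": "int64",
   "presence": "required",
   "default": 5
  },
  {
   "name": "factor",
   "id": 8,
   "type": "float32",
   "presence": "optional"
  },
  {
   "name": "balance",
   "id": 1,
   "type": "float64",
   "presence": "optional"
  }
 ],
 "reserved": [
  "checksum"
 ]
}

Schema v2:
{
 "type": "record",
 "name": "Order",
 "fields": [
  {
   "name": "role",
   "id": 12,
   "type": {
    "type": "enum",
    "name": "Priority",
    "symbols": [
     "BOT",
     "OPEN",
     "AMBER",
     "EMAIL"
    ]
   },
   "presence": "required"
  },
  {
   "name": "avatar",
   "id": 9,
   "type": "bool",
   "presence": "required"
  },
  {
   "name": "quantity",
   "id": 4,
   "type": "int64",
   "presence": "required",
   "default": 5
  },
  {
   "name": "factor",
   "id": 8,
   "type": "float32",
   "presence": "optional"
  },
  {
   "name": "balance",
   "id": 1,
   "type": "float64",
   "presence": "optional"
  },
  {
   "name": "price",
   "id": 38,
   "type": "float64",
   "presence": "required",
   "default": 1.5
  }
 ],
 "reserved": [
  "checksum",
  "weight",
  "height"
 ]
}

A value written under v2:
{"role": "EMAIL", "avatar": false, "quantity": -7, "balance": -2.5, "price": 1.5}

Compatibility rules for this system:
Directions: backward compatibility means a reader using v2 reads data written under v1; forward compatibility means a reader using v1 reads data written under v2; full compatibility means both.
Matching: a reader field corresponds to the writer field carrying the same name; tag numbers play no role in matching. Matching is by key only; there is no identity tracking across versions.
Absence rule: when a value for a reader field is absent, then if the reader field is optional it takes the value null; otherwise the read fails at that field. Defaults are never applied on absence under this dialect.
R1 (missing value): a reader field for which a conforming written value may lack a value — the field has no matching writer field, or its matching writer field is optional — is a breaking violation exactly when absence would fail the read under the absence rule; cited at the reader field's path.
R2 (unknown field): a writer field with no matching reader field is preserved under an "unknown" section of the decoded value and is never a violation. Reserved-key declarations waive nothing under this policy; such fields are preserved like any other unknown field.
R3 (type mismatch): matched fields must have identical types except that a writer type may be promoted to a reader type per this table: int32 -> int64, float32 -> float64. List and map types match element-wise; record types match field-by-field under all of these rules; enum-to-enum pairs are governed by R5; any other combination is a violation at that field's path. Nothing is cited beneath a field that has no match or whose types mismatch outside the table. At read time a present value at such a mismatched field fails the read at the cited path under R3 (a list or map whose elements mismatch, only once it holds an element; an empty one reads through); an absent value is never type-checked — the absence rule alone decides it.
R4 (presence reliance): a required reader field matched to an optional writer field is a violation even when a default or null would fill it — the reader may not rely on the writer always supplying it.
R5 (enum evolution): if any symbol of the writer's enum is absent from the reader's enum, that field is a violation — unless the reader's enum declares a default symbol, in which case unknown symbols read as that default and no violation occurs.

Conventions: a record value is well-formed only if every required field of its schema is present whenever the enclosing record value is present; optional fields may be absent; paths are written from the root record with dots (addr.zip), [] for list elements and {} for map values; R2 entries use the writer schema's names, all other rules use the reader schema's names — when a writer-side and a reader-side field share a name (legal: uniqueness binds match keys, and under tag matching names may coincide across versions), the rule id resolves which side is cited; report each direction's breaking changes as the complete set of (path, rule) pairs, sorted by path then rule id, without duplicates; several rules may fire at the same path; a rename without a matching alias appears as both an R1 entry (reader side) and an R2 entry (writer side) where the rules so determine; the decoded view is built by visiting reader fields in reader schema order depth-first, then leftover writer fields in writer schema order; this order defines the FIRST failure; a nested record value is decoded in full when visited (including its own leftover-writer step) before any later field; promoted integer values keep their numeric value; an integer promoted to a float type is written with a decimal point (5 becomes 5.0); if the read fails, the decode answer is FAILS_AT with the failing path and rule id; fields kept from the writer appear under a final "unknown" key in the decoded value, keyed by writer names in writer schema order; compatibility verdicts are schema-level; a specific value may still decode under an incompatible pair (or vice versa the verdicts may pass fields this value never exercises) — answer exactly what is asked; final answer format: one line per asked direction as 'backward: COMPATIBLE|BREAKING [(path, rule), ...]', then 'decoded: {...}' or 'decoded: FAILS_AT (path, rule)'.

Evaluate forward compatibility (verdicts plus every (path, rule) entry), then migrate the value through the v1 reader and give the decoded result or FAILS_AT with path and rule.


forward: BREAKING [(avatar, R3)]; decoded: FAILS_AT (avatar, R3)

each type pair in Order: writer, then reader
forward pass over Order, reader schema v1, writer schema v2:
  role <- role (Priority -> Priority, writer required)
  avatar <- avatar (bool -> bytes, writer required)
  id: no writer-side match
  quantity <- quantity (int64 -> int64, writer required)
  factor <- factor (float32 -> float32, writer optional)
  balance <- balance (float64 -> float64, writer optional)
  leftover writer field: price
  violation R3 at avatar
  => forward verdict for Order: BREAKING, 1 violation(s)
decode walk for Order under reader schema v1:
  role := "EMAIL"
  read fails at avatar under R3
  => FAILS_AT (avatar, R3)
the other Order changes do not affect what is asked:
  removed field id from record Order -> no rule fires on it in Order's dialect; the asked verdict holds
  field role in record Order: optional changed to required -> its effect on Order is confined to the backward direction, not asked
  added field price to record Order: required float64, tag 38, default 1.5 (in v2 it sits last) -> its effect on Order is confined to the backward direction, not asked


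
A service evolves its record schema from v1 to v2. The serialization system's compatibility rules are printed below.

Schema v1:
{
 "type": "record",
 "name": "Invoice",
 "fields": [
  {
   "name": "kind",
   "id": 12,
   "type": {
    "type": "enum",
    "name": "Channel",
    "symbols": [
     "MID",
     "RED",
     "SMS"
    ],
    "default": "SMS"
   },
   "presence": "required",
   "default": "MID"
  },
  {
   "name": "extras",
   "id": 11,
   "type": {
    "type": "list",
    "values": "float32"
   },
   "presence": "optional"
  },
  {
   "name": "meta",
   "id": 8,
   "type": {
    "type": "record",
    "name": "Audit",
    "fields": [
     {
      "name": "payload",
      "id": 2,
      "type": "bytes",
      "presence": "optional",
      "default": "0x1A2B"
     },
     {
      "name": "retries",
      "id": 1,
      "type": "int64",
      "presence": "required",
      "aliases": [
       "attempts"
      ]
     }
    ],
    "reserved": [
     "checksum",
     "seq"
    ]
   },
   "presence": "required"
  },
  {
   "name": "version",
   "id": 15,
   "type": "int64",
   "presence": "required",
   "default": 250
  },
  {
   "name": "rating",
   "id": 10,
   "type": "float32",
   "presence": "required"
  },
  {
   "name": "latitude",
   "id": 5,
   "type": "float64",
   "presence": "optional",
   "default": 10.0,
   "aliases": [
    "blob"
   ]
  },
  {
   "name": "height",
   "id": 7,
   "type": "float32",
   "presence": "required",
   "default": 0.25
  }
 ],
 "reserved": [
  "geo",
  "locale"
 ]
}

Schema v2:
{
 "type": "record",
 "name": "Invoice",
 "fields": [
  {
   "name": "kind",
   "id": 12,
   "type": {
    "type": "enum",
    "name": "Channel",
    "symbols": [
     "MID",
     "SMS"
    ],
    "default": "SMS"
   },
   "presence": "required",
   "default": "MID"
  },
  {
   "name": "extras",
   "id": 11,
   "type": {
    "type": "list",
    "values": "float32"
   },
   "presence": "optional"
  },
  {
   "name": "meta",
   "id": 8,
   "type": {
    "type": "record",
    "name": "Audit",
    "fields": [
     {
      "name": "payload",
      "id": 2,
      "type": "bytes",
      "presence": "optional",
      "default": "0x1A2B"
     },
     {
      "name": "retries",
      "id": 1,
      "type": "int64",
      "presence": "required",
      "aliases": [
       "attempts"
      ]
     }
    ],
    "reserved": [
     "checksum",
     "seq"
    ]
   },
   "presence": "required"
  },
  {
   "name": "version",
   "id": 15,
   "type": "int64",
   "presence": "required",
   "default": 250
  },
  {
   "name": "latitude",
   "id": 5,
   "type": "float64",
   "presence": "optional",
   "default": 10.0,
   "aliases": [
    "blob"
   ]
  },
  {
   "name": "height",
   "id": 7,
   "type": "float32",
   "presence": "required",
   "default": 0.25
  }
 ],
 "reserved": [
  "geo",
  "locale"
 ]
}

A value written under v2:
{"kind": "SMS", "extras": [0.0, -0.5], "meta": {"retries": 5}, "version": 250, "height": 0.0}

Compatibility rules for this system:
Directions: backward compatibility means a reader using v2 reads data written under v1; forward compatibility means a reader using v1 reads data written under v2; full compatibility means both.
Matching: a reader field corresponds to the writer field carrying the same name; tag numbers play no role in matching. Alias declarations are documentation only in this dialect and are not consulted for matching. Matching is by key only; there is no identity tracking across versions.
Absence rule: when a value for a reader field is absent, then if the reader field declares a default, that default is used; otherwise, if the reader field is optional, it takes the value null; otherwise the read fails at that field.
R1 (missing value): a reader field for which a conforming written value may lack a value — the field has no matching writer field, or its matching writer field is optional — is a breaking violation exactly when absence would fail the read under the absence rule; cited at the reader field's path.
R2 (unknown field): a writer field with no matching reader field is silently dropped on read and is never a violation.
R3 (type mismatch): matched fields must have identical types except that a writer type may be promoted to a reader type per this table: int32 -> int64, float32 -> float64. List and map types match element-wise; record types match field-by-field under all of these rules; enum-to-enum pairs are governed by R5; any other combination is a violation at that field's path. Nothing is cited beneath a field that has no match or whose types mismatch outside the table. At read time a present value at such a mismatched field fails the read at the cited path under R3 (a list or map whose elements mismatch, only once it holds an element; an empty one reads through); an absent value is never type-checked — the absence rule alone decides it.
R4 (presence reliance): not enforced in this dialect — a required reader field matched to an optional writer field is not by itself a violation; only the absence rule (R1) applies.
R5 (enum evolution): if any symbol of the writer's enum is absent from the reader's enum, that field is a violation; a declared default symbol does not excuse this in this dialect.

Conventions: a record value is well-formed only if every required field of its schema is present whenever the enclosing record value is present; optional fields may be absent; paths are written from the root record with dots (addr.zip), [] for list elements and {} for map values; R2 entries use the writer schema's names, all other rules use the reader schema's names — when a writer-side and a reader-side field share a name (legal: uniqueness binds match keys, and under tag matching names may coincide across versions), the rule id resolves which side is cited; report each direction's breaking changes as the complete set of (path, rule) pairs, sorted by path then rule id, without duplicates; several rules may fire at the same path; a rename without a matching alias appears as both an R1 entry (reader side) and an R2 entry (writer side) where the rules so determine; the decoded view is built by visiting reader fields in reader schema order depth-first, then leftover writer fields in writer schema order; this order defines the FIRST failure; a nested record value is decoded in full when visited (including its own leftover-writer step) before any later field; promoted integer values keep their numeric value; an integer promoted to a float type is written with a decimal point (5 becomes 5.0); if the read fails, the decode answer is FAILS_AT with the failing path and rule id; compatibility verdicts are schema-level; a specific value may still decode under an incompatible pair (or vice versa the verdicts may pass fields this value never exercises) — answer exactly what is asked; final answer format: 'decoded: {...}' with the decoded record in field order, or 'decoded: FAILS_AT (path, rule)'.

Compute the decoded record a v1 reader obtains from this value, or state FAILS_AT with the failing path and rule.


decoded: FAILS_AT (rating, R1)

in Invoice below, arrows point writer -> reader
decoding the Invoice value with the v1 reader:
  kind := "SMS"
  extras := [0.0, -0.5]
  meta.payload := 0x1A2B (missing; default applied)
  meta.retries := 5
  version := 250
  read fails at rating under R1 (no fill)
  => FAILS_AT (rating, R1)
ruling out the remaining Invoice differences:
  enum Channel (field kind in record Invoice): symbol RED removed -> shifts the Invoice verdicts, not this decode


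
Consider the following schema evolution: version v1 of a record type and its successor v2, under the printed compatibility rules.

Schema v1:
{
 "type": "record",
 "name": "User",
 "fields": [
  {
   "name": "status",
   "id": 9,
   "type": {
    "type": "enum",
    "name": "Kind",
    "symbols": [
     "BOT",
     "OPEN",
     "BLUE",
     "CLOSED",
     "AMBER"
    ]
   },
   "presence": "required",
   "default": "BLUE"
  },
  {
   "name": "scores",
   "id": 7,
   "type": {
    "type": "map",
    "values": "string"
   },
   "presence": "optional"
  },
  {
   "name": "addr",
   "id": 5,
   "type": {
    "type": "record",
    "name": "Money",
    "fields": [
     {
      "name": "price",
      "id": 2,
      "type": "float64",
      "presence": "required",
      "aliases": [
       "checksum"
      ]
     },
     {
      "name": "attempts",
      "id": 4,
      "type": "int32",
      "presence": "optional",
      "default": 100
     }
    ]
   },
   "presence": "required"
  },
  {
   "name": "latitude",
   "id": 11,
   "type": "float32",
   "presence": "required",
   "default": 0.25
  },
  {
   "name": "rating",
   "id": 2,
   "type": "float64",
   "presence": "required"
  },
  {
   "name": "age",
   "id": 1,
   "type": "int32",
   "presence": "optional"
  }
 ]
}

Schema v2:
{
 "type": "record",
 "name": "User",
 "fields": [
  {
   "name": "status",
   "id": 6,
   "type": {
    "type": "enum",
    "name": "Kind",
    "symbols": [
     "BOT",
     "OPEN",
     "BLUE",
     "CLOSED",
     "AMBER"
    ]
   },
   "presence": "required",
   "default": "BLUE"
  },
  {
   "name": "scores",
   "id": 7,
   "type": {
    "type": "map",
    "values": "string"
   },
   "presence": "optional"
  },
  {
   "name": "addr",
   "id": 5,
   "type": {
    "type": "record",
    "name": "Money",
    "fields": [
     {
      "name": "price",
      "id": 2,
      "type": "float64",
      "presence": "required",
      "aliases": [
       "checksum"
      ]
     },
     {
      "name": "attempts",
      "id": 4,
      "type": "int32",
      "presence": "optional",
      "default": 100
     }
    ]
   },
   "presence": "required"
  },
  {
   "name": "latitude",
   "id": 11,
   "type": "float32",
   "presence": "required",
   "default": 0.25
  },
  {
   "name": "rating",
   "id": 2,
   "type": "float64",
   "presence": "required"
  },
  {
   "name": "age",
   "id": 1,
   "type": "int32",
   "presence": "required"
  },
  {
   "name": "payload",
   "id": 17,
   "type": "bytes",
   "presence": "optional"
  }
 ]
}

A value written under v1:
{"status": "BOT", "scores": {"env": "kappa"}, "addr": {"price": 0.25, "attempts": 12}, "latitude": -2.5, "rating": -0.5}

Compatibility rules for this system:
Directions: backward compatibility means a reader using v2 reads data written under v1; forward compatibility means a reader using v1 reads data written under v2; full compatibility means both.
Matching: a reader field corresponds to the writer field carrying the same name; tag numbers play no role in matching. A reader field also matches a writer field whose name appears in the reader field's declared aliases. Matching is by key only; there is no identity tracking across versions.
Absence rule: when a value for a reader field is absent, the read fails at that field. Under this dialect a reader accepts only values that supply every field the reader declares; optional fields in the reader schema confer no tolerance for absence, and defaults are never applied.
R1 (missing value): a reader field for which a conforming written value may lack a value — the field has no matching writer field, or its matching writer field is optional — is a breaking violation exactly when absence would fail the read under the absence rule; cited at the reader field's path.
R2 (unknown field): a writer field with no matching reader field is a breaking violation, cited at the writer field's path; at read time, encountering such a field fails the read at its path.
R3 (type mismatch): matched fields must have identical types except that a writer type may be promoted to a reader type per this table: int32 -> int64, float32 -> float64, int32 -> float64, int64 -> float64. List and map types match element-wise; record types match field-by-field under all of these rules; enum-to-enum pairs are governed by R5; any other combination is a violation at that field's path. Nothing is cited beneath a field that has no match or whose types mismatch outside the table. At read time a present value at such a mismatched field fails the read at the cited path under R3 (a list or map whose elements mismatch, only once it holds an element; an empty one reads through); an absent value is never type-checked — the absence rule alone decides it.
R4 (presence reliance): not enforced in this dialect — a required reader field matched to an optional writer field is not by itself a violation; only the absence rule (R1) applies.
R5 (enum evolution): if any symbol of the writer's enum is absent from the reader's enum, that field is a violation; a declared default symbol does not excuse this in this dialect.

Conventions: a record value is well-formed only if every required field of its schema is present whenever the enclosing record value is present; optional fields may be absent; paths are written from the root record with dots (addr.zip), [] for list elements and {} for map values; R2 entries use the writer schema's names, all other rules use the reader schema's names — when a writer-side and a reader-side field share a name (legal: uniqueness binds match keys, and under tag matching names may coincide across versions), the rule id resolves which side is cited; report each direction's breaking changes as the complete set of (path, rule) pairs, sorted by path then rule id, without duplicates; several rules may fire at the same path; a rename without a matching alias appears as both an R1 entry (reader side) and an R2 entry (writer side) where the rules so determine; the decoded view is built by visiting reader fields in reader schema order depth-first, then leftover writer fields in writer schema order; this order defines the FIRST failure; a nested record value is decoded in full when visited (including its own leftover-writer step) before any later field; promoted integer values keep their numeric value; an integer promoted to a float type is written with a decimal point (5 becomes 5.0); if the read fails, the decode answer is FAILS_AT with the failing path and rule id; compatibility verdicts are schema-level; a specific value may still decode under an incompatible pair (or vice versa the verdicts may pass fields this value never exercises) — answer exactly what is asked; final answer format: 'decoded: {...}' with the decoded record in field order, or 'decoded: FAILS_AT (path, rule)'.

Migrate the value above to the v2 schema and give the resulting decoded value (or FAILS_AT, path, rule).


decoded: FAILS_AT (age, R1)

the writer's type comes first in each User pair
migrating the User value to v2:
  status := "BOT"
  scores := {"env": "kappa"}
  addr.price := 0.25
  addr.attempts := 12
  latitude := -2.5
  rating := -0.5
  read fails at age under R1 (no fill)
  => FAILS_AT (age, R1)
remaining User differences; none change what is asked:
  field status in record User: tag 9 changed to 6 -> inert under this dialect — no rule fires on User and the result does not move
  added field payload to record User: optional bytes, tag 17 (in v2 it sits last) -> a verdict-level change on User — the shown value reads the same


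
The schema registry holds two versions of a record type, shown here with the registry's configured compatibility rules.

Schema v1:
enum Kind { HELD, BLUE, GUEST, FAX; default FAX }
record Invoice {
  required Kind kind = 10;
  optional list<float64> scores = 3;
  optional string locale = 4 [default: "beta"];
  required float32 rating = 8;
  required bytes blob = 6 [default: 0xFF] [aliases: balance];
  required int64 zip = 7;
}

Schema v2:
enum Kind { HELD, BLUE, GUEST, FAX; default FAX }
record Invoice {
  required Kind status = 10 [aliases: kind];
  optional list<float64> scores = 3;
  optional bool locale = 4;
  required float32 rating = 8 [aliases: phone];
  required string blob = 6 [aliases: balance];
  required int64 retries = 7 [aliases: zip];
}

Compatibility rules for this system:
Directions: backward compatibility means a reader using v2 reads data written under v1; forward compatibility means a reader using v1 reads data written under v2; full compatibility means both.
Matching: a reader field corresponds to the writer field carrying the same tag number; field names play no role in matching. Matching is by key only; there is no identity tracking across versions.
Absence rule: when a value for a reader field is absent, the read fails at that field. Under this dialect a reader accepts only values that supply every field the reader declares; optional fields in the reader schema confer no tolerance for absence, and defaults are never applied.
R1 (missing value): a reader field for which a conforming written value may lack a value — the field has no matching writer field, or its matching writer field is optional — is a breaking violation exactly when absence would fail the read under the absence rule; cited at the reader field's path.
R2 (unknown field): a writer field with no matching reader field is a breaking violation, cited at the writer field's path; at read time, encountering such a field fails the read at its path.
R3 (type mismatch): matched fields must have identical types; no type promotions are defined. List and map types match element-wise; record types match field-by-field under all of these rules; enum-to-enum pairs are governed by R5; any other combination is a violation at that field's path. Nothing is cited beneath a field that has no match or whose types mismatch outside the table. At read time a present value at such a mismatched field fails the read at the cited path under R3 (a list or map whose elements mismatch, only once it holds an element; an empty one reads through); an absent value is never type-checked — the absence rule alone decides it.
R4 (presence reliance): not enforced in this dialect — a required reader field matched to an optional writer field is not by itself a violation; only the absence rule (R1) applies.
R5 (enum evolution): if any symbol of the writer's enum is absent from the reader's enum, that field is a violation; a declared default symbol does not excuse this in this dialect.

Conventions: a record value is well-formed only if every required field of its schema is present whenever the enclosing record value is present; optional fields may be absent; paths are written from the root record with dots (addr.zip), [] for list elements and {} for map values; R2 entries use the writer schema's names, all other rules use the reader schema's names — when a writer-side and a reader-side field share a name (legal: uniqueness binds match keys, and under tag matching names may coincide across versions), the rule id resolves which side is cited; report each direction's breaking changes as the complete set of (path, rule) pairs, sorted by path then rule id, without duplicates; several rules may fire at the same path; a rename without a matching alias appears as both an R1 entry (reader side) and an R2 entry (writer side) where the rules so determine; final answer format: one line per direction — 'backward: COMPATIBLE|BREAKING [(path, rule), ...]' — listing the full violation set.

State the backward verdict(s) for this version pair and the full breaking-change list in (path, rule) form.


in Invoice below, arrows point writer -> reader
backward analysis of Invoice with v2 as reader and v1 as writer:
  Kind -> Kind, writer required: status aligns to kind
  list<float64> -> list<float64>, writer optional: scores aligns to scores
  string -> bool, writer optional: locale aligns to locale
  float32 -> float32, writer required: rating aligns to rating
  bytes -> string, writer required: blob aligns to blob
  int64 -> int64, writer required: retries aligns to zip
  violation R3 at blob
  violation R1 at locale
  violation R3 at locale
  violation R1 at scores
  => backward: BREAKING (4)
the rest of the Invoice diff is inert for this question:
  renamed field zip to retries in record Invoice (alias zip declared on the renamed field) -> triggers nothing under Invoice's printed rules — same verdict
  renamed field kind to status in record Invoice (alias kind declared on the renamed field) -> triggers nothing under Invoice's printed rules — same verdict

backward: BREAKING [(blob, R3), (locale, R1), (locale, R3), (scores, R1)]


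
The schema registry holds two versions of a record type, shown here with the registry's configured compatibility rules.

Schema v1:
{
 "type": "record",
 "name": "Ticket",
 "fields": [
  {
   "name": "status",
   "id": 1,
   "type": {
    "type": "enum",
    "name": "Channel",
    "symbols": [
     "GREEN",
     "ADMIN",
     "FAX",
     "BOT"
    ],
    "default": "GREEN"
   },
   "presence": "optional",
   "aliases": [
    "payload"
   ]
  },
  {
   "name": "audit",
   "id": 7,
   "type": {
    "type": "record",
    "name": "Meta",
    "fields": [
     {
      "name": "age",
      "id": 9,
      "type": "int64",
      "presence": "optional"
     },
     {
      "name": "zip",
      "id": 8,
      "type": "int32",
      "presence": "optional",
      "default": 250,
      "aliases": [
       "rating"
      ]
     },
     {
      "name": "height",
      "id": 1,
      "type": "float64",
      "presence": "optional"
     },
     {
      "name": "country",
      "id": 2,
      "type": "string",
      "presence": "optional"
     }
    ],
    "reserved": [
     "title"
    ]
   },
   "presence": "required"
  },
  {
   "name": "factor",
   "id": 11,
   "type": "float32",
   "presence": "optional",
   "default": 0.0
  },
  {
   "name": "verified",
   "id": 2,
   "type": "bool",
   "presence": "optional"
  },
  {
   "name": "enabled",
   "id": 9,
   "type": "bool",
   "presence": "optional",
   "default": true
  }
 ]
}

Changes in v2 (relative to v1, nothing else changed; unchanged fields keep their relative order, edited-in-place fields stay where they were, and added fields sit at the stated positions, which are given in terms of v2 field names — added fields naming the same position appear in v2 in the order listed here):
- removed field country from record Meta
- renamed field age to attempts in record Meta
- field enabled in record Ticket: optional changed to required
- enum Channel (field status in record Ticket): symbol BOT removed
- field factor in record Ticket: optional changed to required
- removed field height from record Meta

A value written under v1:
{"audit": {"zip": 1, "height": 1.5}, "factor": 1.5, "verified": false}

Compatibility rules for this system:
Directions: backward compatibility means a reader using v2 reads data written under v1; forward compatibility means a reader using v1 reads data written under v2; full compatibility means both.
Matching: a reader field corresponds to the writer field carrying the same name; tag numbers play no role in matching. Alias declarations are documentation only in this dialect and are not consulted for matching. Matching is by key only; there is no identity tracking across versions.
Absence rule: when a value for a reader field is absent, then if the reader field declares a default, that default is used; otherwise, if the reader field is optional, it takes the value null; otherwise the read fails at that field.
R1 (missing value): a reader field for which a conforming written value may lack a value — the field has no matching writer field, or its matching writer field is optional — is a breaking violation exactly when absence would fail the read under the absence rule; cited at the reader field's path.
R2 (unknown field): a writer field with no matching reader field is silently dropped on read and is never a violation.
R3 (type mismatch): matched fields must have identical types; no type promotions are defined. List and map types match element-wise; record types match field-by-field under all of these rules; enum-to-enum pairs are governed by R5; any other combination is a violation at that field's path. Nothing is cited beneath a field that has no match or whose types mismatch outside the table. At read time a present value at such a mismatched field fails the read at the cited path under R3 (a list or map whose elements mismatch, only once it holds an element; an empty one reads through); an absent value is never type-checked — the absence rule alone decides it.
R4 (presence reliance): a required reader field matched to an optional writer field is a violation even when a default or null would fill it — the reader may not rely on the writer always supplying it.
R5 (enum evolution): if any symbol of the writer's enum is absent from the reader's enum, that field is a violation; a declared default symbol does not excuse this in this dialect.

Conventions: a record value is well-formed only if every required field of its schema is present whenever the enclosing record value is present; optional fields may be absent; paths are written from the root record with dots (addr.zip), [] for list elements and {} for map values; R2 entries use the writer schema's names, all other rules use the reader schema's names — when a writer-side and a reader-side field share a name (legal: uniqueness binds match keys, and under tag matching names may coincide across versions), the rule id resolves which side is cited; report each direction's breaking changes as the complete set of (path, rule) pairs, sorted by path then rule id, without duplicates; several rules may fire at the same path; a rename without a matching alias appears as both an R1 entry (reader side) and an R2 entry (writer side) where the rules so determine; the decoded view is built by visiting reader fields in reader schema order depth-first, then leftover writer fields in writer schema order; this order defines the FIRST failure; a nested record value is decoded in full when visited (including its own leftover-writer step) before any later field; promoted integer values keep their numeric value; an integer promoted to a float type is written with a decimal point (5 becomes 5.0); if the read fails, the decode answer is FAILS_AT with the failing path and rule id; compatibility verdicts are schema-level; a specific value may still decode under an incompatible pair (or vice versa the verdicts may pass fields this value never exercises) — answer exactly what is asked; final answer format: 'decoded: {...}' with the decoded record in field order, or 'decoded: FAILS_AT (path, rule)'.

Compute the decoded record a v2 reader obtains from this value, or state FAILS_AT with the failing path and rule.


arrows below run writer -> reader for Ticket
migrating the Ticket value to v2:
  status := null (not supplied -> null)
  audit.attempts := null (not supplied -> null)
  audit.zip := 1
  writer audit.height: unmatched, discarded
  factor := 1.5
  verified := false
  enabled := true (no value, default fills)
  => decoded: {"status": null, "audit": {"attempts": null, "zip": 1}, "factor": 1.5, "verified": false, "enabled": true}
the rest of the Ticket diff is inert for this question:
  field enabled in record Ticket: optional changed to required -> affects the rule determinations only; this particular Ticket value decodes identically
  enum Channel (field status in record Ticket): symbol BOT removed -> affects the rule determinations only; this particular Ticket value decodes identically
  field factor in record Ticket: optional changed to required -> affects the rule determinations only; this particular Ticket value decodes identically

decoded: {"status": null, "audit": {"attempts": null, "zip": 1}, "factor": 1.5, "verified": false, "enabled": true}


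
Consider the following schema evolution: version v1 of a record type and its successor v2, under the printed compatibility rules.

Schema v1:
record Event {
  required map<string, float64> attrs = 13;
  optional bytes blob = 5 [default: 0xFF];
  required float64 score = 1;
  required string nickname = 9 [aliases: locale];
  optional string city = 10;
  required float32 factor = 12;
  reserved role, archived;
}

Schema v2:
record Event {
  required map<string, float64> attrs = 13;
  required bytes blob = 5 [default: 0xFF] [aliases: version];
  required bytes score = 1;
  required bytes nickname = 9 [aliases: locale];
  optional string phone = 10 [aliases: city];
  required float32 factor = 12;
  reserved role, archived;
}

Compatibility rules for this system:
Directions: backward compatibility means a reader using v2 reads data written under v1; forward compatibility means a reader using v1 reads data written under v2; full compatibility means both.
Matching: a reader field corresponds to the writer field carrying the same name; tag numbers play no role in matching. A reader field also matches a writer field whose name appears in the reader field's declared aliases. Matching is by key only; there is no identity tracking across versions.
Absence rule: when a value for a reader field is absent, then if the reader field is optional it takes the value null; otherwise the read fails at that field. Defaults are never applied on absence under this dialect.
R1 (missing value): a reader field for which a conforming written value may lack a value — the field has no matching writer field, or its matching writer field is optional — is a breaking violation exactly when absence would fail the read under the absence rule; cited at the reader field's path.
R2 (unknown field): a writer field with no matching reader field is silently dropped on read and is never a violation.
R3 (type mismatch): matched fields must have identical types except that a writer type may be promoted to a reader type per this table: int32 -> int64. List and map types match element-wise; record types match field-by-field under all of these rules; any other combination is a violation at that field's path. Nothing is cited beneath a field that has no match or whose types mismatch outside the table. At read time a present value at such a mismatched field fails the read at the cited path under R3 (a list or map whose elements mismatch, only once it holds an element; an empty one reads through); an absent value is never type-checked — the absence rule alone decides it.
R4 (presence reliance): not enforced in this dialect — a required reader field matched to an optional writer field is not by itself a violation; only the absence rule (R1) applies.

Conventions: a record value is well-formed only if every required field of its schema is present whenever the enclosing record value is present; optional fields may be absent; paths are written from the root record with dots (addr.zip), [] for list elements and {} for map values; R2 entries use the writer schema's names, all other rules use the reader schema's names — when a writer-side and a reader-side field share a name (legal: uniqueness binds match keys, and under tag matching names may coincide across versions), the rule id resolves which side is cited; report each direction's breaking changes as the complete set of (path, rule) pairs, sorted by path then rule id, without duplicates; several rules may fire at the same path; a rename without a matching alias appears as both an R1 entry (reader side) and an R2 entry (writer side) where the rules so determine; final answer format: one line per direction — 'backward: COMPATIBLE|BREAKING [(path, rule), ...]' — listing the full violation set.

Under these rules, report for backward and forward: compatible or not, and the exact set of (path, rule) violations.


backward: BREAKING [(blob, R1), (nickname, R3), (score, R3)]; forward: BREAKING [(nickname, R3), (score, R3)]

each type pair in Event: writer, then reader
backward on Event — v2 reading data written by v1:
  map<string, float64> -> map<string, float64>, writer required: attrs aligns to attrs
  bytes -> bytes, writer optional: blob aligns to blob
  float64 -> bytes, writer required: score aligns to score
  string -> bytes, writer required: nickname aligns to nickname
  string -> string, writer optional: phone aligns to city
  float32 -> float32, writer required: factor aligns to factor
  rule R1 violated at blob
  rule R3 violated at nickname
  rule R3 violated at score
  => backward: BREAKING (3)
forward on Event — v1 reading data written by v2:
  map<string, float64> -> map<string, float64>, writer required: attrs aligns to attrs
  bytes -> bytes, writer required: blob aligns to blob
  bytes -> float64, writer required: score aligns to score
  bytes -> string, writer required: nickname aligns to nickname
  city has no writer counterpart
  float32 -> float32, writer required: factor aligns to factor
  writer field phone has no reader counterpart
  rule R3 violated at nickname
  rule R3 violated at score
  => forward: BREAKING (2)


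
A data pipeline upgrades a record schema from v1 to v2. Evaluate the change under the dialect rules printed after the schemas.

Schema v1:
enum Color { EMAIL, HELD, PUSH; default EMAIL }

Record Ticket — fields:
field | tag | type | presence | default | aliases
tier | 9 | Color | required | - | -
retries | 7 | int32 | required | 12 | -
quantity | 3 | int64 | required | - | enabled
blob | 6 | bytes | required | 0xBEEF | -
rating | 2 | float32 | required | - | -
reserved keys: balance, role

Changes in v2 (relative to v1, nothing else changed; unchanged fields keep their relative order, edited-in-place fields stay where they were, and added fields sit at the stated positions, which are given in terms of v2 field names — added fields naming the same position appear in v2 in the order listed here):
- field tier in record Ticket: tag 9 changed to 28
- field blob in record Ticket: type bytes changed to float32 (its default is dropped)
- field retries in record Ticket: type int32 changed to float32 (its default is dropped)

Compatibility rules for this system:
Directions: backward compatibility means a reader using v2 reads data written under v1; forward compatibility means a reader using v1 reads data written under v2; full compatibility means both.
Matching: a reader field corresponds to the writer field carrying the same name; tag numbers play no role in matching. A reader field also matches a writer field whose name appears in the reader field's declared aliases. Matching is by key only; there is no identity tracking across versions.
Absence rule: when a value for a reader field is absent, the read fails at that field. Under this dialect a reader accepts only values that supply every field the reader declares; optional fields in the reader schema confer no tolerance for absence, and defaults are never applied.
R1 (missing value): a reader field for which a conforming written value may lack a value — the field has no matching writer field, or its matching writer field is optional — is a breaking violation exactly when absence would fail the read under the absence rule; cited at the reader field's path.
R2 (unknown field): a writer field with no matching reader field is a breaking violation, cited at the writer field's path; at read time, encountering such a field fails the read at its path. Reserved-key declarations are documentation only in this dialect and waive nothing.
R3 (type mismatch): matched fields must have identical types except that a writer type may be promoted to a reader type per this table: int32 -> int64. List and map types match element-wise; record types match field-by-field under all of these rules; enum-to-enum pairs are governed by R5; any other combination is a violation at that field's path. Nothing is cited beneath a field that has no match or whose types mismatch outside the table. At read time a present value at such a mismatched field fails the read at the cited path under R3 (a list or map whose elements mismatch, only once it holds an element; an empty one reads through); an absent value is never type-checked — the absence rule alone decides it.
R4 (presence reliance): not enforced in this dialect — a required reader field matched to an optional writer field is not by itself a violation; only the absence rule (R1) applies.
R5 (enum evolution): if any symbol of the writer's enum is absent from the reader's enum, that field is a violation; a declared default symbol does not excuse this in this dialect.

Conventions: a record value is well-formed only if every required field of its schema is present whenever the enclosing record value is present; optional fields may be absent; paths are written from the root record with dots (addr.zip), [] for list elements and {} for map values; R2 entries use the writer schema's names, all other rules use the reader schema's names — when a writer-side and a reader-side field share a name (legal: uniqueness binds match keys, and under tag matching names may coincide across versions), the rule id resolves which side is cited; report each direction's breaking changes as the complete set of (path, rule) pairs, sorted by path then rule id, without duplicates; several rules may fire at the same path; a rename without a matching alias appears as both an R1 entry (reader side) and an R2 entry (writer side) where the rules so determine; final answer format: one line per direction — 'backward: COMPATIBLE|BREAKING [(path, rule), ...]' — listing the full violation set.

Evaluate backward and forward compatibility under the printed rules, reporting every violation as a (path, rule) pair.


backward: BREAKING [(blob, R3), (retries, R3)]; forward: BREAKING [(blob, R3), (retries, R3)]

the writer's type comes first in each Ticket pair
backward pass over Ticket, reader schema v2, writer schema v1:
  tier <- tier (Color -> Color, writer required)
  retries <- retries (int32 -> float32, writer required)
  quantity <- quantity (int64 -> int64, writer required)
  blob <- blob (bytes -> float32, writer required)
  rating <- rating (float32 -> float32, writer required)
  R3 fires at blob
  R3 fires at retries
  => backward verdict for Ticket: BREAKING, 2 violation(s)
forward pass over Ticket, reader schema v1, writer schema v2:
  tier <- tier (Color -> Color, writer required)
  retries <- retries (float32 -> int32, writer required)
  quantity <- quantity (int64 -> int64, writer required)
  blob <- blob (float32 -> bytes, writer required)
  rating <- rating (float32 -> float32, writer required)
  R3 fires at blob
  R3 fires at retries
  => forward verdict for Ticket: BREAKING, 2 violation(s)
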